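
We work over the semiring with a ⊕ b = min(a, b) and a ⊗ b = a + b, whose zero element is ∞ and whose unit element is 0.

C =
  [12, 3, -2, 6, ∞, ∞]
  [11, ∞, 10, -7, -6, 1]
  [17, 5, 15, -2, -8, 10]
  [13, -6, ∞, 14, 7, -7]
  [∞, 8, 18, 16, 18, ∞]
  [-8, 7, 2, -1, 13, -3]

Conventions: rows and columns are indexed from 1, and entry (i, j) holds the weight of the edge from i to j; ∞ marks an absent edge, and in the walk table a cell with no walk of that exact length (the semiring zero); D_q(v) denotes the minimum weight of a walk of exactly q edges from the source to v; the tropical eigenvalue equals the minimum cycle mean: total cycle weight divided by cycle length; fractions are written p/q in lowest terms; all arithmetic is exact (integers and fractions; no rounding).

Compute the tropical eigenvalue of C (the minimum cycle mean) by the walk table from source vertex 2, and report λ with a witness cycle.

q=0: [∞, 0, ∞, ∞, ∞, ∞]
q=1: [11, ∞, 10, -7, -6, 1]
q=2: [-7, -13, 3, 0, 0, -14]
q=3: [-22, -7, -12, -20, -19, -17]
q=4: [-25, -26, -24, -18, -20, -27]
q=5: [-35, -24, -27, -33, -32, -30]
q=6: [-38, -39, -37, -31, -35, -40]
Optimal cycle mean attained by: cycle 2->4->2, total (-7) + (-6), length 2.
Answer: λ = -13/2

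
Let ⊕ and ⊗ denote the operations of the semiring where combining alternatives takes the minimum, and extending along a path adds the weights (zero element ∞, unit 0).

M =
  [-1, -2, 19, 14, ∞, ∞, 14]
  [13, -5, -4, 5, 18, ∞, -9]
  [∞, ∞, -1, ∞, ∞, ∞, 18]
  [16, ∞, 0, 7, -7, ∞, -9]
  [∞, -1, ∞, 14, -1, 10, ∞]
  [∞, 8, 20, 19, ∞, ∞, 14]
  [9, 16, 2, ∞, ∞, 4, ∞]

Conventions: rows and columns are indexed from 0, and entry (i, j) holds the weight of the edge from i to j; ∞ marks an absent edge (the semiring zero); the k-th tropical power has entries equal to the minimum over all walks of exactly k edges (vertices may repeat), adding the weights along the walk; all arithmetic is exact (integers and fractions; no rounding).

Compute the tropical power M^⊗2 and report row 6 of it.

M^⊗2:
  [-2, -7, -6, 3, 7, 18, -11]
  [0, -10, -9, 0, -2, -5, -14]
  [27, 34, -2, ∞, ∞, 22, 17]
  [0, -8, -7, 7, -8, -5, -2]
  [12, -6, -5, 4, -2, 9, -10]
  [21, 3, 4, 13, 12, 18, -1]
  [8, 7, 1, 21, 34, ∞, 7]
Answer: row 6 of M^⊗2 = [8, 7, 1, 21, 34, ∞, 7]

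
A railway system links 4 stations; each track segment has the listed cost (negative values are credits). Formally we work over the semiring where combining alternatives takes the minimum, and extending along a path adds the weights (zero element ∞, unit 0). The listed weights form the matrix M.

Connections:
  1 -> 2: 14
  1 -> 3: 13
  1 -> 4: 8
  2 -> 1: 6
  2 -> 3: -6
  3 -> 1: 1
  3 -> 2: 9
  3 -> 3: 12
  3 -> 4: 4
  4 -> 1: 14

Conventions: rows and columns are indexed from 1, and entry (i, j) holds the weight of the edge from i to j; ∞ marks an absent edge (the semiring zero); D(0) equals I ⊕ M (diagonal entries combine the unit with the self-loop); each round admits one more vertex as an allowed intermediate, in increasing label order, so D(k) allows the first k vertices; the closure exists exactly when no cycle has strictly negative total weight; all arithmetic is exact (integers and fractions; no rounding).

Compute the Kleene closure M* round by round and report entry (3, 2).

D(0):
  [0, 14, 13, 8]
  [6, 0, -6, ∞]
  [1, 9, 0, 4]
  [14, ∞, ∞, 0]
D(1):
  [0, 14, 13, 8]
  [6, 0, -6, 14]
  [1, 9, 0, 4]
  [14, 28, 27, 0]
D(2):
  [0, 14, 8, 8]
  [6, 0, -6, 14]
  [1, 9, 0, 4]
  [14, 28, 22, 0]
D(3):
  [0, 14, 8, 8]
  [-5, 0, -6, -2]
  [1, 9, 0, 4]
  [14, 28, 22, 0]
D(4):
  [0, 14, 8, 8]
  [-5, 0, -6, -2]
  [1, 9, 0, 4]
  [14, 28, 22, 0]
Answer: M*[3][2] = 9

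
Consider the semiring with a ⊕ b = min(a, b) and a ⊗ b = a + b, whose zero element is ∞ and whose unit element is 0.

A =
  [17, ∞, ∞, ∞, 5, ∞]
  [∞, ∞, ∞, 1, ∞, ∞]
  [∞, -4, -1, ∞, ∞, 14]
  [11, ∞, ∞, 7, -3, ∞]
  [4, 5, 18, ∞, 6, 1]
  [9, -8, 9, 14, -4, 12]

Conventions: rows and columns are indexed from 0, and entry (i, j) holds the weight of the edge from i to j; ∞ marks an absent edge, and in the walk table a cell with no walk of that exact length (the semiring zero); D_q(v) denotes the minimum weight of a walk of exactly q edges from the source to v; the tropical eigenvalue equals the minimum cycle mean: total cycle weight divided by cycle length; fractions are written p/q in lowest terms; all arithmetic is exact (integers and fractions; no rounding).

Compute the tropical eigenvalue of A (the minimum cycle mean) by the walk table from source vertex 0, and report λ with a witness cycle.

q=0: [0, ∞, ∞, ∞, ∞, ∞]
q=1: [17, ∞, ∞, ∞, 5, ∞]
q=2: [9, 10, 23, ∞, 11, 6]
q=3: [15, -2, 15, 11, 2, 12]
q=4: [6, 4, 14, -1, 8, 3]
q=5: [10, -5, 12, 5, -4, 9]
q=6: [0, 1, 11, -4, 2, -3]
Optimal cycle mean attained by: cycle 1->3->4->5->1, total 1 + (-3) + 1 + (-8), length 4.
Answer: λ = -9/4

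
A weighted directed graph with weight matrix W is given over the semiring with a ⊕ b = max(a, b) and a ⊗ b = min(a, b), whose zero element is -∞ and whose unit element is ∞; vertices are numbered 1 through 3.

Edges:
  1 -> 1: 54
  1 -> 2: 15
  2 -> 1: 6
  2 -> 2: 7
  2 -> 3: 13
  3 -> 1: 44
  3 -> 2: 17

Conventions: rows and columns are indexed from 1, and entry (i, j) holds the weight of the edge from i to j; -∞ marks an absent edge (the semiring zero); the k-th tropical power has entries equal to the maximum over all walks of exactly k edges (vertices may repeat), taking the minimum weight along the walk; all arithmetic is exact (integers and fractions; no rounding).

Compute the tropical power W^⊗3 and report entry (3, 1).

W^⊗2:
  [54, 15, 13]
  [13, 13, 7]
  [44, 15, 13]
W^⊗3:
  [54, 15, 13]
  [13, 13, 13]
  [44, 15, 13]
Key observation: the optimum is the walk 3->1->1->1, with weight 44 min 54 min 54 = 44.
Optimal value attained by: walk 3->1->1->1.
Answer: (W^⊗3)[3][1] = 44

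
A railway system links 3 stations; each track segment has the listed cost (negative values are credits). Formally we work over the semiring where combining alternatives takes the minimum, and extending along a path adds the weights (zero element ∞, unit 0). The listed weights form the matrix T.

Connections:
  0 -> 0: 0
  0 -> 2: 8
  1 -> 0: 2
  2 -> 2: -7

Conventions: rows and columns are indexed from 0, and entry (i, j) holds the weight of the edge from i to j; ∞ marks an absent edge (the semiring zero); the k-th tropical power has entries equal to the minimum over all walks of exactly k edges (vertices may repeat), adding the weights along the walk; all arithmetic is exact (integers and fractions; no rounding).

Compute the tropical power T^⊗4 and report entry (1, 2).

T^⊗2:
  [0, ∞, 1]
  [2, ∞, 10]
  [∞, ∞, -14]
T^⊗3:
  [0, ∞, -6]
  [2, ∞, 3]
  [∞, ∞, -21]
T^⊗4:
  [0, ∞, -13]
  [2, ∞, -4]
  [∞, ∞, -28]
Key observation: the optimum is the walk 1->0->2->2->2, with weight 2 + 8 + (-7) + (-7) = -4.
Optimal value attained by: walk 1->0->2->2->2.
Answer: (T^⊗4)[1][2] = -4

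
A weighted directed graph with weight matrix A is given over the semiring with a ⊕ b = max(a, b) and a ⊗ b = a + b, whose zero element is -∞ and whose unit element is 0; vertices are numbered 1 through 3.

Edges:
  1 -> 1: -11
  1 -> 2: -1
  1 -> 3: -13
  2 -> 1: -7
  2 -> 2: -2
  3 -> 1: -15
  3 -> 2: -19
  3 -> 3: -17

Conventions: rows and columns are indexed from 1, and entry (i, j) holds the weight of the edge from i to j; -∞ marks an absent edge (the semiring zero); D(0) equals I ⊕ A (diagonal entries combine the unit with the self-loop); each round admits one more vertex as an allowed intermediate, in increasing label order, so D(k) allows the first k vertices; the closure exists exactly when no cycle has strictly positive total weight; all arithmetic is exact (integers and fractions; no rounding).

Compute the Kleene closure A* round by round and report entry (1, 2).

D(0):
  [0, -1, -13]
  [-7, 0, -∞]
  [-15, -19, 0]
D(1):
  [0, -1, -13]
  [-7, 0, -20]
  [-15, -16, 0]
D(2):
  [0, -1, -13]
  [-7, 0, -20]
  [-15, -16, 0]
D(3):
  [0, -1, -13]
  [-7, 0, -20]
  [-15, -16, 0]
Answer: A*[1][2] = -1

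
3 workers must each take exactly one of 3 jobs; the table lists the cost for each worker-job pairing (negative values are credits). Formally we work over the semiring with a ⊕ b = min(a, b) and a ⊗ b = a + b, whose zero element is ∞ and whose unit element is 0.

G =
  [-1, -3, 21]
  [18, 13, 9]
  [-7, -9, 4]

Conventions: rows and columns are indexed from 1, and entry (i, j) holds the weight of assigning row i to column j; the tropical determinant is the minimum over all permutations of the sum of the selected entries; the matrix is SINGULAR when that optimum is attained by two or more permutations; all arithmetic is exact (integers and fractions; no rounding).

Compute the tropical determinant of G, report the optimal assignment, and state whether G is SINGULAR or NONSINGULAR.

σ = (1, 2, 3): (-1) + 13 + 4 = 16
σ = (1, 3, 2): (-1) + 9 + (-9) = -1
σ = (2, 1, 3): (-3) + 18 + 4 = 19
σ = (2, 3, 1): (-3) + 9 + (-7) = -1
σ = (3, 1, 2): 21 + 18 + (-9) = 30
σ = (3, 2, 1): 21 + 13 + (-7) = 27
Optimal value attained by: σ = (1, 3, 2).
Answer: det⊕(G) = -1; verdict: SINGULAR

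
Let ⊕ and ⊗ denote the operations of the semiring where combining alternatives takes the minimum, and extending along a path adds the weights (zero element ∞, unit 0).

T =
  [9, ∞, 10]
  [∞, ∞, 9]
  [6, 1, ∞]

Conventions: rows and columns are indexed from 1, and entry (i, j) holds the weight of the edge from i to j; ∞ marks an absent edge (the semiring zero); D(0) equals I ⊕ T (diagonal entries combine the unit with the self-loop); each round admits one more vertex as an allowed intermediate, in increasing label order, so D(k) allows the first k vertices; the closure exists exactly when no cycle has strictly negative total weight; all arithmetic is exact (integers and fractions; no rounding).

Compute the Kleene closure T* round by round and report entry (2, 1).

D(0):
  [0, ∞, 10]
  [∞, 0, 9]
  [6, 1, 0]
D(1):
  [0, ∞, 10]
  [∞, 0, 9]
  [6, 1, 0]
D(2):
  [0, ∞, 10]
  [∞, 0, 9]
  [6, 1, 0]
D(3):
  [0, 11, 10]
  [15, 0, 9]
  [6, 1, 0]
Answer: T*[2][1] = 15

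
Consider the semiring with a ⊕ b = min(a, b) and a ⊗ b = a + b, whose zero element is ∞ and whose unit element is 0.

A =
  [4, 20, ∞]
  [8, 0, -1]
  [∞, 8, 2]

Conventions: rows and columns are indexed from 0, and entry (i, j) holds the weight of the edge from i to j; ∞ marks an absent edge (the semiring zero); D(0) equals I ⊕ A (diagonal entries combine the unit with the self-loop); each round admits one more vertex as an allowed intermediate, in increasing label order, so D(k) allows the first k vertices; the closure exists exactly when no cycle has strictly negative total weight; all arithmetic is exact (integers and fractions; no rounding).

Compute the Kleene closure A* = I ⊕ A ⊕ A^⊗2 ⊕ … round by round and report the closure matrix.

D(0):
  [0, 20, ∞]
  [8, 0, -1]
  [∞, 8, 0]
D(1):
  [0, 20, ∞]
  [8, 0, -1]
  [∞, 8, 0]
D(2):
  [0, 20, 19]
  [8, 0, -1]
  [16, 8, 0]
D(3):
  [0, 20, 19]
  [8, 0, -1]
  [16, 8, 0]
Answer: A* = [[0, 20, 19], [8, 0, -1], [16, 8, 0]]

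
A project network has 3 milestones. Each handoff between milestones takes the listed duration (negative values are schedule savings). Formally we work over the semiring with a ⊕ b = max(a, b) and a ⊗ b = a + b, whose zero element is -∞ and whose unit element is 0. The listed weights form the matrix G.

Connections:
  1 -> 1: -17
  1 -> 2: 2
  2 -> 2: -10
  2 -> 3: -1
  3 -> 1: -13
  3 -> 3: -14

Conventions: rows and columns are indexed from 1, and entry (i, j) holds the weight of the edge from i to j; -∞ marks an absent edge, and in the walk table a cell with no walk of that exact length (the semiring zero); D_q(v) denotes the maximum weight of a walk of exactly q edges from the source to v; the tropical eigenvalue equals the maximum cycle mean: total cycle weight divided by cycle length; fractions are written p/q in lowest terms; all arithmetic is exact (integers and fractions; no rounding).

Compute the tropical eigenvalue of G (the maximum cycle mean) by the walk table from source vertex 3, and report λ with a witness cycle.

q=0: [-∞, -∞, 0]
q=1: [-13, -∞, -14]
q=2: [-27, -11, -28]
q=3: [-41, -21, -12]
Optimal cycle mean attained by: cycle 1->2->3->1, total 2 + (-1) + (-13), length 3.
Answer: λ = -4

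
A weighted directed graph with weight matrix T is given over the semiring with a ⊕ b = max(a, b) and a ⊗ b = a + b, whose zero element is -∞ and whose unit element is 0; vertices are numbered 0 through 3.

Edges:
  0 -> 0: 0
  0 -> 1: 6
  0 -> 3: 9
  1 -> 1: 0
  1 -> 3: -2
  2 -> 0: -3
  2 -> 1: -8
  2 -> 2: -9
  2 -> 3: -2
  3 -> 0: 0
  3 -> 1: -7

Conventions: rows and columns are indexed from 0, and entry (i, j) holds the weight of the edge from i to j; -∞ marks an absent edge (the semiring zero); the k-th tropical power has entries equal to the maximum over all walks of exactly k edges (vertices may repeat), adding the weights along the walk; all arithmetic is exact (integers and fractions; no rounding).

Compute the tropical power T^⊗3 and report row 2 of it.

T^⊗2:
  [9, 6, -∞, 9]
  [-2, 0, -∞, -2]
  [-2, 3, -18, 6]
  [0, 6, -∞, 9]
T^⊗3:
  [9, 15, -∞, 18]
  [-2, 4, -∞, 7]
  [6, 4, -27, 7]
  [9, 6, -∞, 9]
Answer: row 2 of T^⊗3 = [6, 4, -27, 7]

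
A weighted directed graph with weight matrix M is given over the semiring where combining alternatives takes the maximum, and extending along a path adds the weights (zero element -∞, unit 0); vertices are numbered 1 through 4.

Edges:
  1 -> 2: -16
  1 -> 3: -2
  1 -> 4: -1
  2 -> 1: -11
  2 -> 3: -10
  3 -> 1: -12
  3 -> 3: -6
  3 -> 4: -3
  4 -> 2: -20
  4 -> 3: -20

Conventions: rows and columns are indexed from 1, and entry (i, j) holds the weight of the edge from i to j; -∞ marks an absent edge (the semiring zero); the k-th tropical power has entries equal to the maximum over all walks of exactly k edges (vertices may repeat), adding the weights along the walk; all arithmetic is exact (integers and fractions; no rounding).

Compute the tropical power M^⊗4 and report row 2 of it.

M^⊗2:
  [-14, -21, -8, -5]
  [-22, -27, -13, -12]
  [-18, -23, -12, -9]
  [-31, -∞, -26, -23]
M^⊗3:
  [-20, -25, -14, -11]
  [-25, -32, -19, -16]
  [-24, -29, -18, -15]
  [-38, -43, -32, -29]
M^⊗4:
  [-26, -31, -20, -17]
  [-31, -36, -25, -22]
  [-30, -35, -24, -21]
  [-44, -49, -38, -35]
Answer: row 2 of M^⊗4 = [-31, -36, -25, -22]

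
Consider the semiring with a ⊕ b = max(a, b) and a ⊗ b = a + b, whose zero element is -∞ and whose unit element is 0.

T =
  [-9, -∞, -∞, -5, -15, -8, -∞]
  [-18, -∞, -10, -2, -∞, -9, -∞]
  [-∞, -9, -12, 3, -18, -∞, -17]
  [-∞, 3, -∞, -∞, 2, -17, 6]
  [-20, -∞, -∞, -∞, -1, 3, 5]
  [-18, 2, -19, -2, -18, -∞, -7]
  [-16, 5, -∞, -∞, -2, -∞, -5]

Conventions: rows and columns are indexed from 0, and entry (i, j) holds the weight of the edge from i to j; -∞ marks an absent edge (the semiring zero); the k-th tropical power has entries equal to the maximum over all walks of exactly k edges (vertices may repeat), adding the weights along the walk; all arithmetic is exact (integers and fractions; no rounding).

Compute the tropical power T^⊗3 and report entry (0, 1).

T^⊗2:
  [-18, -2, -27, -10, -3, -12, 1]
  [-27, 1, -22, -7, 0, -19, 4]
  [-27, 6, -19, -9, 5, -14, 9]
  [-10, 11, -7, 1, 4, 5, 7]
  [-11, 10, -16, 1, 3, 2, 4]
  [-16, 1, -8, 0, 0, -7, 4]
  [-13, 0, -5, 3, -3, 1, 3]
T^⊗3:
  [-15, 6, -12, -4, -1, 0, 2]
  [-12, 9, -9, -1, 2, 3, 5]
  [-7, 14, -4, 4, 7, 8, 10]
  [-7, 12, 1, 9, 5, 7, 9]
  [-8, 9, 0, 8, 3, 6, 8]
  [-12, 9, -9, -1, 2, 3, 6]
  [-13, 8, -10, -1, 5, 0, 9]
Key observation: the optimum is the walk 0->3->6->1, with weight (-5) + 6 + 5 = 6.
Optimal value attained by: walk 0->3->6->1.
Answer: (T^⊗3)[0][1] = 6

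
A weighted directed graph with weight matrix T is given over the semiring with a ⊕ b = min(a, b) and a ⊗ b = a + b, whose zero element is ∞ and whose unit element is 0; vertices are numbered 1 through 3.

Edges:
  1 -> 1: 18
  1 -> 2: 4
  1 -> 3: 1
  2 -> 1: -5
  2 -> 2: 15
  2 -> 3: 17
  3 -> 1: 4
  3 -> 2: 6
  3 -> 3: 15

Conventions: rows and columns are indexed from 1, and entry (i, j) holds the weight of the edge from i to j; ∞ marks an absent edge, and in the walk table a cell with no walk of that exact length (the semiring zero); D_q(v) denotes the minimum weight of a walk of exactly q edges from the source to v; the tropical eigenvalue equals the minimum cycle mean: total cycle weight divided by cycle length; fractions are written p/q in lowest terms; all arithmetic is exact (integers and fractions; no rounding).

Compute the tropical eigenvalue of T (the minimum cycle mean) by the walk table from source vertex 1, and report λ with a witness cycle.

q=0: [0, ∞, ∞]
q=1: [18, 4, 1]
q=2: [-1, 7, 16]
q=3: [2, 3, 0]
Optimal cycle mean attained by: cycle 1->2->1, total 4 + (-5), length 2.
Answer: λ = -1/2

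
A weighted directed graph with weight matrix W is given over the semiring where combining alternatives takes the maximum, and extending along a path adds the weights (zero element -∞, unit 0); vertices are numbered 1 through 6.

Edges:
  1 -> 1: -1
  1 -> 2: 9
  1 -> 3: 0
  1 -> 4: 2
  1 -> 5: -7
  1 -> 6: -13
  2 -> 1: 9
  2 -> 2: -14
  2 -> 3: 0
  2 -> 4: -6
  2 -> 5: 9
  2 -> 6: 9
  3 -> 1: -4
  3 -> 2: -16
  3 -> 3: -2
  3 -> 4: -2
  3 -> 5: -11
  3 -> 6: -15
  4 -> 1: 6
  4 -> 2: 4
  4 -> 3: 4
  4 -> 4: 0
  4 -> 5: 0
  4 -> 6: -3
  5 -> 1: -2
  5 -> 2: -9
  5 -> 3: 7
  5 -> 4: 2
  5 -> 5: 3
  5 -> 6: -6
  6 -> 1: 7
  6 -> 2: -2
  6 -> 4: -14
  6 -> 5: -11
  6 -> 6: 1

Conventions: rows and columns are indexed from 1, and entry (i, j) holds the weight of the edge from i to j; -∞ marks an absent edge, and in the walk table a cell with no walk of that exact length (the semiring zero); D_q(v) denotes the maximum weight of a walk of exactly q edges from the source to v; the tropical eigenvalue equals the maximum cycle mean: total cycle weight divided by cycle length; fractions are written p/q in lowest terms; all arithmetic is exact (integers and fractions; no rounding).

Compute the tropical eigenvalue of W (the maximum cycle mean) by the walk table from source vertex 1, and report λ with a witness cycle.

q=0: [0, -∞, -∞, -∞, -∞, -∞]
q=1: [-1, 9, 0, 2, -7, -13]
q=2: [18, 8, 9, 3, 18, 18]
q=3: [25, 27, 25, 20, 21, 19]
q=4: [36, 34, 28, 27, 36, 36]
q=5: [43, 45, 43, 38, 43, 43]
q=6: [54, 52, 50, 45, 54, 54]
Optimal cycle mean attained by: cycle 1->2->1, total 9 + 9, length 2.
Answer: λ = 9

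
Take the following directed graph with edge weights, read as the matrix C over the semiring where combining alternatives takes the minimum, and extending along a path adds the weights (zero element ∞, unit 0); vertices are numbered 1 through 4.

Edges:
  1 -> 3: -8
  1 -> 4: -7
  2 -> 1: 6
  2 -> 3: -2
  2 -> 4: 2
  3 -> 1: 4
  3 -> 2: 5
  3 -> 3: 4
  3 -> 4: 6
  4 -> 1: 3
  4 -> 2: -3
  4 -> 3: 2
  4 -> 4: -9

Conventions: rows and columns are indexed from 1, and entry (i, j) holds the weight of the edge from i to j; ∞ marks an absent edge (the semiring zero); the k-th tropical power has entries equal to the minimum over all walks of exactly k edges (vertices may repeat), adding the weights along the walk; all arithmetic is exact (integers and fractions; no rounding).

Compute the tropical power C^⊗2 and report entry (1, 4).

C^⊗2:
  [-4, -10, -5, -16]
  [2, -1, -2, -7]
  [8, 3, -4, -3]
  [-6, -12, -7, -18]
Key observation: the optimum is the walk 1->4->4, with weight (-7) + (-9) = -16.
Optimal value attained by: walk 1->4->4.
Answer: (C^⊗2)[1][4] = -16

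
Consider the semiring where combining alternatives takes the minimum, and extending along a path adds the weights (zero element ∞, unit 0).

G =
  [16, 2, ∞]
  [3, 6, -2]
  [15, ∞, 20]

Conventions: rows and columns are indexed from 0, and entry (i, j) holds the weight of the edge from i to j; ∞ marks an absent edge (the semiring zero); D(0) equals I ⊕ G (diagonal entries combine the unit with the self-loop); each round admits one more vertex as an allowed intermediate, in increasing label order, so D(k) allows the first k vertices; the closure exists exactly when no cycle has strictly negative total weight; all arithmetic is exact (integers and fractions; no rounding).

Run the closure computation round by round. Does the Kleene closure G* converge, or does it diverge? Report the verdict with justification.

D(0):
  [0, 2, ∞]
  [3, 0, -2]
  [15, ∞, 0]
D(1):
  [0, 2, ∞]
  [3, 0, -2]
  [15, 17, 0]
D(2):
  [0, 2, 0]
  [3, 0, -2]
  [15, 17, 0]
D(3):
  [0, 2, 0]
  [3, 0, -2]
  [15, 17, 0]
Key observation: every diagonal entry stays at the unit through all rounds, so no improving cycle exists.
Answer: CONVERGES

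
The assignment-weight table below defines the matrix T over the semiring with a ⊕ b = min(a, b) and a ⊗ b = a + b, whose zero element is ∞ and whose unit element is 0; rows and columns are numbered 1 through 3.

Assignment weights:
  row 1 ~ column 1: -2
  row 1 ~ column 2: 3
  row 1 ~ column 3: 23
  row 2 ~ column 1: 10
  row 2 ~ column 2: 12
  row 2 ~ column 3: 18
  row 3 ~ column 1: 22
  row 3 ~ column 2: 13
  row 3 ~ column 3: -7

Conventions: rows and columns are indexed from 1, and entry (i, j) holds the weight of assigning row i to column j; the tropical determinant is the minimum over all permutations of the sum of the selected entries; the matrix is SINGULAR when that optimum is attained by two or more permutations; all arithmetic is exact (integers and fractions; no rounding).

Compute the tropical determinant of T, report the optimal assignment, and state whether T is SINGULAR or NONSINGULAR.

σ = (1, 2, 3): (-2) + 12 + (-7) = 3
σ = (1, 3, 2): (-2) + 18 + 13 = 29
σ = (2, 1, 3): 3 + 10 + (-7) = 6
σ = (2, 3, 1): 3 + 18 + 22 = 43
σ = (3, 1, 2): 23 + 10 + 13 = 46
σ = (3, 2, 1): 23 + 12 + 22 = 57
Optimal value attained by: σ = (1, 2, 3).
Answer: det⊕(T) = 3; verdict: NONSINGULAR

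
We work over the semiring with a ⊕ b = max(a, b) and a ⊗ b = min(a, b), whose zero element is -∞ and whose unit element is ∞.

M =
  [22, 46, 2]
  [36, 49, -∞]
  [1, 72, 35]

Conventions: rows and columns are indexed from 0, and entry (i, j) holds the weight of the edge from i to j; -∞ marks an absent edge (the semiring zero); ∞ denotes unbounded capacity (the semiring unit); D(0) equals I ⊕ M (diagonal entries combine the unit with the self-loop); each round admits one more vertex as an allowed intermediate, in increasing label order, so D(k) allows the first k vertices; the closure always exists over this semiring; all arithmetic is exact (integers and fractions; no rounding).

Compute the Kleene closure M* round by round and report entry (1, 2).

D(0):
  [∞, 46, 2]
  [36, ∞, -∞]
  [1, 72, ∞]
D(1):
  [∞, 46, 2]
  [36, ∞, 2]
  [1, 72, ∞]
D(2):
  [∞, 46, 2]
  [36, ∞, 2]
  [36, 72, ∞]
D(3):
  [∞, 46, 2]
  [36, ∞, 2]
  [36, 72, ∞]
Answer: M*[1][2] = 2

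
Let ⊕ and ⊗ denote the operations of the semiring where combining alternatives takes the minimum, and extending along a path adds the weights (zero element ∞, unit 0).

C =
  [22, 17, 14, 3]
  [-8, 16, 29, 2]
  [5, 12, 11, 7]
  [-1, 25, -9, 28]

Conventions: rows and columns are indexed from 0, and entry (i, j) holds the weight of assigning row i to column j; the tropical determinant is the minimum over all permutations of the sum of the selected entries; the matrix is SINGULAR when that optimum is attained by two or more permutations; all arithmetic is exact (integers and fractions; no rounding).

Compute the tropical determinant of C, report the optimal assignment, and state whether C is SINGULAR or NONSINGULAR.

σ = (0, 1, 2, 3): 22 + 16 + 11 + 28 = 77
σ = (0, 1, 3, 2): 22 + 16 + 7 + (-9) = 36
σ = (0, 2, 1, 3): 22 + 29 + 12 + 28 = 91
σ = (0, 2, 3, 1): 22 + 29 + 7 + 25 = 83
σ = (0, 3, 1, 2): 22 + 2 + 12 + (-9) = 27
σ = (0, 3, 2, 1): 22 + 2 + 11 + 25 = 60
σ = (1, 0, 2, 3): 17 + (-8) + 11 + 28 = 48
σ = (1, 0, 3, 2): 17 + (-8) + 7 + (-9) = 7
σ = (1, 2, 0, 3): 17 + 29 + 5 + 28 = 79
σ = (1, 2, 3, 0): 17 + 29 + 7 + (-1) = 52
σ = (1, 3, 0, 2): 17 + 2 + 5 + (-9) = 15
σ = (1, 3, 2, 0): 17 + 2 + 11 + (-1) = 29
σ = (2, 0, 1, 3): 14 + (-8) + 12 + 28 = 46
σ = (2, 0, 3, 1): 14 + (-8) + 7 + 25 = 38
σ = (2, 1, 0, 3): 14 + 16 + 5 + 28 = 63
σ = (2, 1, 3, 0): 14 + 16 + 7 + (-1) = 36
σ = (2, 3, 0, 1): 14 + 2 + 5 + 25 = 46
σ = (2, 3, 1, 0): 14 + 2 + 12 + (-1) = 27
σ = (3, 0, 1, 2): 3 + (-8) + 12 + (-9) = -2
σ = (3, 0, 2, 1): 3 + (-8) + 11 + 25 = 31
σ = (3, 1, 0, 2): 3 + 16 + 5 + (-9) = 15
σ = (3, 1, 2, 0): 3 + 16 + 11 + (-1) = 29
σ = (3, 2, 0, 1): 3 + 29 + 5 + 25 = 62
σ = (3, 2, 1, 0): 3 + 29 + 12 + (-1) = 43
Optimal value attained by: σ = (3, 0, 1, 2).
Answer: det⊕(C) = -2; verdict: NONSINGULAR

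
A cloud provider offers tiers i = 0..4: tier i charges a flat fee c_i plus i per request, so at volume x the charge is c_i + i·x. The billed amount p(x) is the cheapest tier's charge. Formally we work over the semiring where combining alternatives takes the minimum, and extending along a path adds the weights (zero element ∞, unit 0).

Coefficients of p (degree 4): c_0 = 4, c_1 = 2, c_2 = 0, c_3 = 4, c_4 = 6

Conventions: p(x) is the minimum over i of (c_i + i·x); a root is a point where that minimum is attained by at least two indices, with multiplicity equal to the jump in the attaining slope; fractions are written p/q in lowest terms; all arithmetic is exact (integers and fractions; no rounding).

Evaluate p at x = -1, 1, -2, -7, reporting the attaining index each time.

p(-1) = min(4+0·(-1)=4, 2+1·(-1)=1, 0+2·(-1)=-2, 4+3·(-1)=1, 6+4·(-1)=2) = -2 (attained by i=2)
p(1) = min(4+0·1=4, 2+1·1=3, 0+2·1=2, 4+3·1=7, 6+4·1=10) = 2 (attained by i=2)
p(-2) = min(4+0·(-2)=4, 2+1·(-2)=0, 0+2·(-2)=-4, 4+3·(-2)=-2, 6+4·(-2)=-2) = -4 (attained by i=2)
p(-7) = min(4+0·(-7)=4, 2+1·(-7)=-5, 0+2·(-7)=-14, 4+3·(-7)=-17, 6+4·(-7)=-22) = -22 (attained by i=4)
Answer: p(-1) = -2; p(1) = 2; p(-2) = -4; p(-7) = -22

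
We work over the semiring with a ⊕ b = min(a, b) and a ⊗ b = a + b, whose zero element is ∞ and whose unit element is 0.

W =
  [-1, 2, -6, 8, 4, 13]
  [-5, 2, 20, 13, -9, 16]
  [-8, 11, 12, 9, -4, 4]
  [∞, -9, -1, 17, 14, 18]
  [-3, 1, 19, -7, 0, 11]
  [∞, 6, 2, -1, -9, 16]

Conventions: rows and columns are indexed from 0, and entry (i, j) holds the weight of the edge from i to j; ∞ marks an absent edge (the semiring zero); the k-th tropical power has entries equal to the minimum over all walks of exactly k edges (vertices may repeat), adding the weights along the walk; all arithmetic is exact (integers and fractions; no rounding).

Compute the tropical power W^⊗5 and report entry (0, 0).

W^⊗2:
  [-14, -1, -7, -3, -10, -2]
  [-12, -8, -11, -16, -9, 2]
  [-9, -6, -14, -11, -5, 5]
  [-14, -7, 11, 4, -18, 3]
  [-4, -16, -9, -7, -8, 10]
  [-12, -10, -2, -16, -9, 2]
W^⊗3:
  [-15, -12, -20, -17, -11, -3]
  [-19, -25, -18, -16, -17, -7]
  [-22, -20, -15, -12, -18, -10]
  [-21, -17, -20, -25, -18, -7]
  [-21, -16, -10, -15, -25, -5]
  [-15, -25, -18, -16, -19, 1]
W^⊗4:
  [-28, -26, -21, -18, -24, -16]
  [-30, -25, -25, -24, -34, -14]
  [-25, -21, -28, -25, -29, -11]
  [-28, -34, -27, -25, -26, -16]
  [-28, -24, -27, -32, -25, -14]
  [-30, -25, -21, -26, -34, -14]
W^⊗5:
  [-31, -27, -34, -31, -35, -17]
  [-37, -33, -36, -41, -34, -23]
  [-36, -34, -31, -36, -32, -24]
  [-39, -34, -34, -33, -43, -23]
  [-35, -41, -34, -32, -33, -23]
  [-37, -35, -36, -41, -34, -23]
Key observation: the optimum is the walk 0->2->4->3->1->0, with weight (-6) + (-4) + (-7) + (-9) + (-5) = -31.
Optimal value attained by: walk 0->2->4->3->1->0.
Answer: (W^⊗5)[0][0] = -31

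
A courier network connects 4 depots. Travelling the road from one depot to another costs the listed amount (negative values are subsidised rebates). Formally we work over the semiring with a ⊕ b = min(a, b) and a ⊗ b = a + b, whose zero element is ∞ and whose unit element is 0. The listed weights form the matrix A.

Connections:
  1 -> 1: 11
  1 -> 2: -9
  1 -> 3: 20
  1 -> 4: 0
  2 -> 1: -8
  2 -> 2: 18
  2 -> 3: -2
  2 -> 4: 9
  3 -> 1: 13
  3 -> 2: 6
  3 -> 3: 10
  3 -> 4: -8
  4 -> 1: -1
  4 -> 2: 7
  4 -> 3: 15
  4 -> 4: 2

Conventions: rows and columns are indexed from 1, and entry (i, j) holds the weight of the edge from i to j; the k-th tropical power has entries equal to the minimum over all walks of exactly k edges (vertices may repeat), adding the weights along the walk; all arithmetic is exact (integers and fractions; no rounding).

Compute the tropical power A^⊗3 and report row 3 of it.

A^⊗2:
  [-17, 2, -11, 0]
  [3, -17, 8, -10]
  [-9, -1, 4, -6]
  [-1, -10, 5, -1]
A^⊗3:
  [-6, -26, -1, -19]
  [-25, -6, -19, -8]
  [-9, -18, -3, -9]
  [-18, -10, -12, -3]
Answer: row 3 of A^⊗3 = [-9, -18, -3, -9]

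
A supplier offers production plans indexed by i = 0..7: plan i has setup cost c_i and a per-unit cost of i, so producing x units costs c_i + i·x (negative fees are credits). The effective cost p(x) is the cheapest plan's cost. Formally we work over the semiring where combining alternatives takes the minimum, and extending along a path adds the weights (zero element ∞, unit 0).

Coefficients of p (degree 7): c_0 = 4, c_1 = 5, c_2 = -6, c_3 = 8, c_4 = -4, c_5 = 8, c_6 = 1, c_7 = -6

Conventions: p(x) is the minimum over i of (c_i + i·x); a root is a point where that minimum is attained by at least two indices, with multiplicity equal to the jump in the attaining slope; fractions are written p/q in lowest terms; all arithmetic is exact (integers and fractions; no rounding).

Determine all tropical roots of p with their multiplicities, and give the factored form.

hull edge (i=0, c=4) to (i=2, c=-6): slope -5, span 2
hull edge (i=2, c=-6) to (i=7, c=-6): slope 0, span 5
Factored form: p(x) = -6 ⊗ (x ⊕ 0) ⊗ (x ⊕ 0) ⊗ (x ⊕ 0) ⊗ (x ⊕ 0) ⊗ (x ⊕ 0) ⊗ (x ⊕ 5) ⊗ (x ⊕ 5)
Answer: roots = 0 (mult 5), 5 (mult 2)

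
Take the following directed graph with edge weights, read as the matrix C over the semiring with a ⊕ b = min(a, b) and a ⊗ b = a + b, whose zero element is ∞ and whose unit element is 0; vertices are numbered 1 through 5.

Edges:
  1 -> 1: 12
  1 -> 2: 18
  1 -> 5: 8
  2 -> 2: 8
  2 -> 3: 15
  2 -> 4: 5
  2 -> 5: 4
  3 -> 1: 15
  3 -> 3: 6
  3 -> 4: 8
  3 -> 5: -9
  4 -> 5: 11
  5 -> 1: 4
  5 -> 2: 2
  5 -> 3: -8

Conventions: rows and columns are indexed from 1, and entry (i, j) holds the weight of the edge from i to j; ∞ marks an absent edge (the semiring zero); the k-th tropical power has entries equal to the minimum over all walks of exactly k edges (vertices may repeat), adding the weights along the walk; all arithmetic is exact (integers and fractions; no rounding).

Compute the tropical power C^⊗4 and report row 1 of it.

C^⊗2:
  [12, 10, 0, 23, 20]
  [8, 6, -4, 13, 6]
  [-5, -7, -17, 14, -3]
  [15, 13, 3, ∞, ∞]
  [7, 10, -2, 0, -17]
C^⊗3:
  [15, 18, 6, 8, -9]
  [10, 8, -2, 4, -13]
  [-2, -1, -11, -9, -26]
  [18, 21, 9, 11, -6]
  [-13, -15, -25, 6, -11]
C^⊗4:
  [-5, -7, -17, 14, -3]
  [-9, -11, -21, 6, -11]
  [-22, -24, -34, -3, -20]
  [-2, -4, -14, 17, 0]
  [-10, -9, -19, -17, -34]
Answer: row 1 of C^⊗4 = [-5, -7, -17, 14, -3]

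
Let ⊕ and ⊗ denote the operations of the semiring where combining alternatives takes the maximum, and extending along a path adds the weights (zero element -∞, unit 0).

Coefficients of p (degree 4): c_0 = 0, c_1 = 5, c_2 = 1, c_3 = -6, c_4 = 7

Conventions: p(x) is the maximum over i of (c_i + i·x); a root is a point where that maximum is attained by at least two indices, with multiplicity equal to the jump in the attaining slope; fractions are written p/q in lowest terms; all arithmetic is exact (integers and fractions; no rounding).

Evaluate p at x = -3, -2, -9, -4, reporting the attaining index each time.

p(-3) = max(0+0·(-3)=0, 5+1·(-3)=2, 1+2·(-3)=-5, -6+3·(-3)=-15, 7+4·(-3)=-5) = 2 (attained by i=1)
p(-2) = max(0+0·(-2)=0, 5+1·(-2)=3, 1+2·(-2)=-3, -6+3·(-2)=-12, 7+4·(-2)=-1) = 3 (attained by i=1)
p(-9) = max(0+0·(-9)=0, 5+1·(-9)=-4, 1+2·(-9)=-17, -6+3·(-9)=-33, 7+4·(-9)=-29) = 0 (attained by i=0)
p(-4) = max(0+0·(-4)=0, 5+1·(-4)=1, 1+2·(-4)=-7, -6+3·(-4)=-18, 7+4·(-4)=-9) = 1 (attained by i=1)
Answer: p(-3) = 2; p(-2) = 3; p(-9) = 0; p(-4) = 1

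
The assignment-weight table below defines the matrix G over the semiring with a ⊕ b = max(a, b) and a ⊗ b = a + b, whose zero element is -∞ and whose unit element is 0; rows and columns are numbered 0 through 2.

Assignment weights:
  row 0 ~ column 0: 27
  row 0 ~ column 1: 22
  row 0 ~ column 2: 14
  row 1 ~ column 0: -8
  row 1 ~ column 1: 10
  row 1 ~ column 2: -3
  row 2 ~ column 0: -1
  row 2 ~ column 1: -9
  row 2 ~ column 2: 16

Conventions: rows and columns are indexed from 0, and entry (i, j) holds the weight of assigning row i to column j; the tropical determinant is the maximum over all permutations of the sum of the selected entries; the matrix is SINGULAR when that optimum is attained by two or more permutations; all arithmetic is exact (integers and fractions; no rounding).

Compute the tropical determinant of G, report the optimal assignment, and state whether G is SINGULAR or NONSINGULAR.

σ = (0, 1, 2): 27 + 10 + 16 = 53
σ = (0, 2, 1): 27 + (-3) + (-9) = 15
σ = (1, 0, 2): 22 + (-8) + 16 = 30
σ = (1, 2, 0): 22 + (-3) + (-1) = 18
σ = (2, 0, 1): 14 + (-8) + (-9) = -3
σ = (2, 1, 0): 14 + 10 + (-1) = 23
Optimal value attained by: σ = (0, 1, 2).
Answer: det⊕(G) = 53; verdict: NONSINGULAR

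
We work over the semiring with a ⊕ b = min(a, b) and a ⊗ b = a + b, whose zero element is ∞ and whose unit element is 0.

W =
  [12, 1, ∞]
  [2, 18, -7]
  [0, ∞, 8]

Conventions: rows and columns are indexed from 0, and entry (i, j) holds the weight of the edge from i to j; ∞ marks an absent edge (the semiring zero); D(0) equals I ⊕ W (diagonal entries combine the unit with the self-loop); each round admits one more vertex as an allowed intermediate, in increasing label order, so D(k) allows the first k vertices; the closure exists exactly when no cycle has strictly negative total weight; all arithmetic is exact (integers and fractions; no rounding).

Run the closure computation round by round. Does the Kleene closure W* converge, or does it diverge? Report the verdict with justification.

D(0):
  [0, 1, ∞]
  [2, 0, -7]
  [0, ∞, 0]
D(1):
  [0, 1, ∞]
  [2, 0, -7]
  [0, 1, 0]
Detection: at round 2, diagonal entry (2, 2) turns strictly negative.
Key observation: the cycle 2->0->1->2 has total weight 0 + 1 + (-7), which is strictly negative.
Answer: DIVERGES — negative cycle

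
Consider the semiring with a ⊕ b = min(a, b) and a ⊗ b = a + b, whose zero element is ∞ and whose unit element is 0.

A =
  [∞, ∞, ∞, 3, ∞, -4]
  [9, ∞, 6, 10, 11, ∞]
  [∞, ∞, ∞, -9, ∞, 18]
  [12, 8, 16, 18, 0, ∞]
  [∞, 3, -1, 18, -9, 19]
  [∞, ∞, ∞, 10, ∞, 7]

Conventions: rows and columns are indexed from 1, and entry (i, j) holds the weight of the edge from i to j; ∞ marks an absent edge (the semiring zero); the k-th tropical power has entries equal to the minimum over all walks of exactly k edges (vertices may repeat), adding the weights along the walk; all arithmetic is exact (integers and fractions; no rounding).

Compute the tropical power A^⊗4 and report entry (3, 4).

A^⊗2:
  [15, 11, 19, 6, 3, 3]
  [22, 14, 10, -3, 2, 5]
  [3, -1, 7, 9, -9, 25]
  [17, 3, -1, 7, -9, 8]
  [12, -6, -10, -10, -18, 10]
  [22, 18, 26, 17, 10, 14]
A^⊗3:
  [18, 6, 2, 10, -6, 10]
  [9, 5, 1, 1, -7, 12]
  [8, -6, -10, -2, -18, -1]
  [12, -6, -10, -10, -18, 10]
  [2, -15, -19, -19, -27, 1]
  [27, 13, 9, 17, 1, 18]
A^⊗4:
  [15, -3, -7, -7, -15, 13]
  [13, -4, -8, -8, -16, 5]
  [3, -15, -19, -19, -27, 1]
  [2, -15, -19, -19, -27, 1]
  [-7, -24, -28, -28, -36, -8]
  [22, 4, 0, 0, -8, 20]
Key observation: the optimum is the walk 3->4->5->3->4, with weight (-9) + 0 + (-1) + (-9) = -19.
Optimal value attained by: walk 3->4->5->3->4.
Answer: (A^⊗4)[3][4] = -19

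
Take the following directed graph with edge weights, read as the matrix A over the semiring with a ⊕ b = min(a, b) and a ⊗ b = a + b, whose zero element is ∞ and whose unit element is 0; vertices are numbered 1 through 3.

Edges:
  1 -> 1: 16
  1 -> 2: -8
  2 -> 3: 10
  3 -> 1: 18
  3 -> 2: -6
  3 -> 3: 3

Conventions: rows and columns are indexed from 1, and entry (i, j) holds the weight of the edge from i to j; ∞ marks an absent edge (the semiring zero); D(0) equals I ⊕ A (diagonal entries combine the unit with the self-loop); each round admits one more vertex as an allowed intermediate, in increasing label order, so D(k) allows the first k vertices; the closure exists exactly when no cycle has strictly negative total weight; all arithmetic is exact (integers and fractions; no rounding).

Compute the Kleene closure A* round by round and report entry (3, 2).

D(0):
  [0, -8, ∞]
  [∞, 0, 10]
  [18, -6, 0]
D(1):
  [0, -8, ∞]
  [∞, 0, 10]
  [18, -6, 0]
D(2):
  [0, -8, 2]
  [∞, 0, 10]
  [18, -6, 0]
D(3):
  [0, -8, 2]
  [28, 0, 10]
  [18, -6, 0]
Answer: A*[3][2] = -6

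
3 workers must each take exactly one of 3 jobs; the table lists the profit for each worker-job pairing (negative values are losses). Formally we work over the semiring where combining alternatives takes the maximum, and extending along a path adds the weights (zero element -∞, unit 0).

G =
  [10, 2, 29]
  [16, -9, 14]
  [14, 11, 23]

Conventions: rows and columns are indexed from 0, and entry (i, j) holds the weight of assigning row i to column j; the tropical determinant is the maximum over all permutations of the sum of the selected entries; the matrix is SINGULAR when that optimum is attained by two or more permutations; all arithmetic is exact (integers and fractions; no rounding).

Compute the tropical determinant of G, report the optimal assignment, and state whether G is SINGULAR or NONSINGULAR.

σ = (0, 1, 2): 10 + (-9) + 23 = 24
σ = (0, 2, 1): 10 + 14 + 11 = 35
σ = (1, 0, 2): 2 + 16 + 23 = 41
σ = (1, 2, 0): 2 + 14 + 14 = 30
σ = (2, 0, 1): 29 + 16 + 11 = 56
σ = (2, 1, 0): 29 + (-9) + 14 = 34
Optimal value attained by: σ = (2, 0, 1).
Answer: det⊕(G) = 56; verdict: NONSINGULAR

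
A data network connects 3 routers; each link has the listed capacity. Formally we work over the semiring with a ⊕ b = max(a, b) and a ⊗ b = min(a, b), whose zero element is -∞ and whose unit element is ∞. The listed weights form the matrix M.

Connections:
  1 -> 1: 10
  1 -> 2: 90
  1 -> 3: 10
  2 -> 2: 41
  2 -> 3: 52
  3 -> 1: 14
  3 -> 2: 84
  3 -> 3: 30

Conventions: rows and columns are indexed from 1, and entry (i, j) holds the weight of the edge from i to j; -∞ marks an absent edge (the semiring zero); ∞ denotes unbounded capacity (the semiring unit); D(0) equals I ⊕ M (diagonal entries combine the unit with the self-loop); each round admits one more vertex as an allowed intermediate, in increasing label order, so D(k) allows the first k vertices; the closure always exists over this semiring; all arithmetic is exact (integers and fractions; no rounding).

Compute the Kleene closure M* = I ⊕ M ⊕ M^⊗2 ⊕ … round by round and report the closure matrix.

D(0):
  [∞, 90, 10]
  [-∞, ∞, 52]
  [14, 84, ∞]
D(1):
  [∞, 90, 10]
  [-∞, ∞, 52]
  [14, 84, ∞]
D(2):
  [∞, 90, 52]
  [-∞, ∞, 52]
  [14, 84, ∞]
D(3):
  [∞, 90, 52]
  [14, ∞, 52]
  [14, 84, ∞]
Answer: M* = [[∞, 90, 52], [14, ∞, 52], [14, 84, ∞]]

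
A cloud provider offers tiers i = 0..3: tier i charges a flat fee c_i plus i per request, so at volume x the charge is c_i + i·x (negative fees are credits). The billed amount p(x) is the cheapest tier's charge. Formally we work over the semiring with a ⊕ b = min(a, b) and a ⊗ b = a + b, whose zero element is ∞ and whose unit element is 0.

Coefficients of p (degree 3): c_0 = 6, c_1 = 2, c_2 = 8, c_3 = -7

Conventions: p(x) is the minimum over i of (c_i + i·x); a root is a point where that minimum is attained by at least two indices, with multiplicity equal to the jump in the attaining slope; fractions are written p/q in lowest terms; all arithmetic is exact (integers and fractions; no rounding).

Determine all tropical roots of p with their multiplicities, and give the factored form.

hull edge (i=0, c=6) to (i=3, c=-7): slope -13/3, span 3
Factored form: p(x) = -7 ⊗ (x ⊕ 13/3) ⊗ (x ⊕ 13/3) ⊗ (x ⊕ 13/3)
Answer: roots = 13/3 (mult 3)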